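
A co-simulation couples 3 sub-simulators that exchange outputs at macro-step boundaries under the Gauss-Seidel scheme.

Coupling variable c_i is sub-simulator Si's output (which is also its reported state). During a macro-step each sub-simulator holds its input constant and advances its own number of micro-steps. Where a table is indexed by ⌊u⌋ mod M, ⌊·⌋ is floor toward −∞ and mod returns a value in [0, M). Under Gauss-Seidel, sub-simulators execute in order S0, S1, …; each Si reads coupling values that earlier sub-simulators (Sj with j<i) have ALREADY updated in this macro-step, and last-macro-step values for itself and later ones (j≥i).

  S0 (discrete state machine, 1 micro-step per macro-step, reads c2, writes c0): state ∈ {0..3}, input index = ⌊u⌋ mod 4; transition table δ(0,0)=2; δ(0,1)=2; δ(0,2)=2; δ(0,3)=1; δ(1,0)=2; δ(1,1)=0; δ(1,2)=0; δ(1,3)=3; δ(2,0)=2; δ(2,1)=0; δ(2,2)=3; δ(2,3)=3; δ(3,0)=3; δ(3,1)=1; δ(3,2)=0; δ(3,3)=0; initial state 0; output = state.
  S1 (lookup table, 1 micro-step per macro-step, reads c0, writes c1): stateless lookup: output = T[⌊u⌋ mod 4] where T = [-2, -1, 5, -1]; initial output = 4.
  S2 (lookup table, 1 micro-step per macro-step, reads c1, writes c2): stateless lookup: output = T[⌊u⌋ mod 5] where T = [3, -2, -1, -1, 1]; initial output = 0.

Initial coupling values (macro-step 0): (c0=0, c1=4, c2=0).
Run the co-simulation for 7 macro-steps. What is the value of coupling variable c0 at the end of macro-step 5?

macro 1: S0 reads c2=0 → after 1×micro: 2; S1 reads c0=2 → after 1×micro: 5; S2 reads c1=5 → after 1×micro: 3 ⇒ (c0=2, c1=5, c2=3)
macro 2: S0 reads c2=3 → after 1×micro: 3; S1 reads c0=3 → after 1×micro: -1; S2 reads c1=-1 → after 1×micro: 1 ⇒ (c0=3, c1=-1, c2=1)
macro 3: S0 reads c2=1 → after 1×micro: 1; S1 reads c0=1 → after 1×micro: -1; S2 reads c1=-1 → after 1×micro: 1 ⇒ (c0=1, c1=-1, c2=1)
macro 4: S0 reads c2=1 → after 1×micro: 0; S1 reads c0=0 → after 1×micro: -2; S2 reads c1=-2 → after 1×micro: -1 ⇒ (c0=0, c1=-2, c2=-1)
macro 5: S0 reads c2=-1 → after 1×micro: 1; S1 reads c0=1 → after 1×micro: -1; S2 reads c1=-1 → after 1×micro: 1 ⇒ (c0=1, c1=-1, c2=1)
macro 6: S0 reads c2=1 → after 1×micro: 0; S1 reads c0=0 → after 1×micro: -2; S2 reads c1=-2 → after 1×micro: -1 ⇒ (c0=0, c1=-2, c2=-1)
macro 7: S0 reads c2=-1 → after 1×micro: 1; S1 reads c0=1 → after 1×micro: -1; S2 reads c1=-1 → after 1×micro: 1 ⇒ (c0=1, c1=-1, c2=1)

c0 at macro-step 5 = 1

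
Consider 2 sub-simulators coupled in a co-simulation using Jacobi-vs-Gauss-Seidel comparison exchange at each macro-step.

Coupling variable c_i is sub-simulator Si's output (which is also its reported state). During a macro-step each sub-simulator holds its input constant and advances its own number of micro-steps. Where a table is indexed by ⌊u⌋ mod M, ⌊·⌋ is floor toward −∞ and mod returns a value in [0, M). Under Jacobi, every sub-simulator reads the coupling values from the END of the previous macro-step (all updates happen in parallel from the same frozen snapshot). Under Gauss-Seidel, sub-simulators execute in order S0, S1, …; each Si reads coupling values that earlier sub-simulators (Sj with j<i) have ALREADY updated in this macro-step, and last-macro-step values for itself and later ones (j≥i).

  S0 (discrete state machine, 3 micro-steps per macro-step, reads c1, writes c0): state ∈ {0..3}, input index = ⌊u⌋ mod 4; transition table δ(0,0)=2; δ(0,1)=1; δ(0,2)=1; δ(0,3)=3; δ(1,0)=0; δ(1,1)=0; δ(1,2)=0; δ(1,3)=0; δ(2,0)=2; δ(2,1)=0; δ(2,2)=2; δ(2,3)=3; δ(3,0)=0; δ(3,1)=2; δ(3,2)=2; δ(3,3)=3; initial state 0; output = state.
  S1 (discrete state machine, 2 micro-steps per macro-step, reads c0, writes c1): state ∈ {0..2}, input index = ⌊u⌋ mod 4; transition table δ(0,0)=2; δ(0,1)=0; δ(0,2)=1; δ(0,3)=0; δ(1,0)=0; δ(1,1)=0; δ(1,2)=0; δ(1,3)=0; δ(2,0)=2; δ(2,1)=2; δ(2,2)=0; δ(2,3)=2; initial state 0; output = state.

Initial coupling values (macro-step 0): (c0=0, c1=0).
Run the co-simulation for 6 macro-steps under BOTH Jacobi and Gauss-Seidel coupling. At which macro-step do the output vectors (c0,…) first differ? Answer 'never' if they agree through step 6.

[Jacobi] macro 1: S0 reads c1=0 → after 3×micro: 2; S1 reads c0=0 → after 2×micro: 2 ⇒ (c0=2, c1=2)
[Jacobi] macro 2: S0 reads c1=2 → after 3×micro: 2; S1 reads c0=2 → after 2×micro: 1 ⇒ (c0=2, c1=1)
[Jacobi] macro 3: S0 reads c1=1 → after 3×micro: 0; S1 reads c0=2 → after 2×micro: 1 ⇒ (c0=0, c1=1)
[Jacobi] macro 4: S0 reads c1=1 → after 3×micro: 1; S1 reads c0=0 → after 2×micro: 2 ⇒ (c0=1, c1=2)
[Jacobi] macro 5: S0 reads c1=2 → after 3×micro: 0; S1 reads c0=1 → after 2×micro: 2 ⇒ (c0=0, c1=2)
[Jacobi] macro 6: S0 reads c1=2 → after 3×micro: 1; S1 reads c0=0 → after 2×micro: 2 ⇒ (c0=1, c1=2)
[Gauss-Seidel] macro 1: S0 reads c1=0 → after 3×micro: 2; S1 reads c0=2 → after 2×micro: 0 ⇒ (c0=2, c1=0)
[Gauss-Seidel] macro 2: S0 reads c1=0 → after 3×micro: 2; S1 reads c0=2 → after 2×micro: 0 ⇒ (c0=2, c1=0)
[Gauss-Seidel] macro 3: S0 reads c1=0 → after 3×micro: 2; S1 reads c0=2 → after 2×micro: 0 ⇒ (c0=2, c1=0)
[Gauss-Seidel] macro 4: S0 reads c1=0 → after 3×micro: 2; S1 reads c0=2 → after 2×micro: 0 ⇒ (c0=2, c1=0)
[Gauss-Seidel] macro 5: S0 reads c1=0 → after 3×micro: 2; S1 reads c0=2 → after 2×micro: 0 ⇒ (c0=2, c1=0)
[Gauss-Seidel] macro 6: S0 reads c1=0 → after 3×micro: 2; S1 reads c0=2 → after 2×micro: 0 ⇒ (c0=2, c1=0)

first divergence at macro-step: 1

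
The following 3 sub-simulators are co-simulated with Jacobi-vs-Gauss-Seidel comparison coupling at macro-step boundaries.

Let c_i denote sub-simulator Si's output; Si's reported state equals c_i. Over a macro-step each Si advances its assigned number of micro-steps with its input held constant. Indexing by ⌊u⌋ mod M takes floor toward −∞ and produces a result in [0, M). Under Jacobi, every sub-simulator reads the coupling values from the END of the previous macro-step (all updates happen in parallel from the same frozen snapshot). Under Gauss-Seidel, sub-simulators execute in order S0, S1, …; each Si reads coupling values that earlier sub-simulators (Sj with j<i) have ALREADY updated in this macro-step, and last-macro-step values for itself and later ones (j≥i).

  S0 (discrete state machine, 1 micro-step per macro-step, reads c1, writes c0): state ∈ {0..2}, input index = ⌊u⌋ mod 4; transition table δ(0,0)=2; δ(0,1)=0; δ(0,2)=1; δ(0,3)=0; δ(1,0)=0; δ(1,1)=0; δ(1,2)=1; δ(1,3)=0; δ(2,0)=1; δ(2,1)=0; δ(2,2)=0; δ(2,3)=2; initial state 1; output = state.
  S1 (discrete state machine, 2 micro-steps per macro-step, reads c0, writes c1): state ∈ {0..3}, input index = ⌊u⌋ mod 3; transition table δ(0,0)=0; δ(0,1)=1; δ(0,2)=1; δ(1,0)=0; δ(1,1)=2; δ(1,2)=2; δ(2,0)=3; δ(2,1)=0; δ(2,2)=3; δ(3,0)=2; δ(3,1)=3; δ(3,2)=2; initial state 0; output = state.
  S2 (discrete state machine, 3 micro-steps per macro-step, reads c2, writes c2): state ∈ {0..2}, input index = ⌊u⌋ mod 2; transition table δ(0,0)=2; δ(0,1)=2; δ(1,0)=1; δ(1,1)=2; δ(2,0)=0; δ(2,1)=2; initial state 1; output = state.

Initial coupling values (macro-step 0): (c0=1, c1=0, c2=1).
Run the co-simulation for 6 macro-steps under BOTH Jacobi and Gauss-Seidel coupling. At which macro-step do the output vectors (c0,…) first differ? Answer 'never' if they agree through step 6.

first divergence at macro-step: 1

[Jacobi] macro 1: S0 reads c1=0 → after 1×micro: 0; S1 reads c0=1 → after 2×micro: 2; S2 reads c2=1 → after 3×micro: 2 ⇒ (c0=0, c1=2, c2=2)
[Jacobi] macro 2: S0 reads c1=2 → after 1×micro: 1; S1 reads c0=0 → after 2×micro: 2; S2 reads c2=2 → after 3×micro: 0 ⇒ (c0=1, c1=2, c2=0)
[Jacobi] macro 3: S0 reads c1=2 → after 1×micro: 1; S1 reads c0=1 → after 2×micro: 1; S2 reads c2=0 → after 3×micro: 2 ⇒ (c0=1, c1=1, c2=2)
[Jacobi] macro 4: S0 reads c1=1 → after 1×micro: 0; S1 reads c0=1 → after 2×micro: 0; S2 reads c2=2 → after 3×micro: 0 ⇒ (c0=0, c1=0, c2=0)
[Jacobi] macro 5: S0 reads c1=0 → after 1×micro: 2; S1 reads c0=0 → after 2×micro: 0; S2 reads c2=0 → after 3×micro: 2 ⇒ (c0=2, c1=0, c2=2)
[Jacobi] macro 6: S0 reads c1=0 → after 1×micro: 1; S1 reads c0=2 → after 2×micro: 2; S2 reads c2=2 → after 3×micro: 0 ⇒ (c0=1, c1=2, c2=0)
[Gauss-Seidel] macro 1: S0 reads c1=0 → after 1×micro: 0; S1 reads c0=0 → after 2×micro: 0; S2 reads c2=1 → after 3×micro: 2 ⇒ (c0=0, c1=0, c2=2)
[Gauss-Seidel] macro 2: S0 reads c1=0 → after 1×micro: 2; S1 reads c0=2 → after 2×micro: 2; S2 reads c2=2 → after 3×micro: 0 ⇒ (c0=2, c1=2, c2=0)
[Gauss-Seidel] macro 3: S0 reads c1=2 → after 1×micro: 0; S1 reads c0=0 → after 2×micro: 2; S2 reads c2=0 → after 3×micro: 2 ⇒ (c0=0, c1=2, c2=2)
[Gauss-Seidel] macro 4: S0 reads c1=2 → after 1×micro: 1; S1 reads c0=1 → after 2×micro: 1; S2 reads c2=2 → after 3×micro: 0 ⇒ (c0=1, c1=1, c2=0)
[Gauss-Seidel] macro 5: S0 reads c1=1 → after 1×micro: 0; S1 reads c0=0 → after 2×micro: 0; S2 reads c2=0 → after 3×micro: 2 ⇒ (c0=0, c1=0, c2=2)
[Gauss-Seidel] macro 6: S0 reads c1=0 → after 1×micro: 2; S1 reads c0=2 → after 2×micro: 2; S2 reads c2=2 → after 3×micro: 0 ⇒ (c0=2, c1=2, c2=0)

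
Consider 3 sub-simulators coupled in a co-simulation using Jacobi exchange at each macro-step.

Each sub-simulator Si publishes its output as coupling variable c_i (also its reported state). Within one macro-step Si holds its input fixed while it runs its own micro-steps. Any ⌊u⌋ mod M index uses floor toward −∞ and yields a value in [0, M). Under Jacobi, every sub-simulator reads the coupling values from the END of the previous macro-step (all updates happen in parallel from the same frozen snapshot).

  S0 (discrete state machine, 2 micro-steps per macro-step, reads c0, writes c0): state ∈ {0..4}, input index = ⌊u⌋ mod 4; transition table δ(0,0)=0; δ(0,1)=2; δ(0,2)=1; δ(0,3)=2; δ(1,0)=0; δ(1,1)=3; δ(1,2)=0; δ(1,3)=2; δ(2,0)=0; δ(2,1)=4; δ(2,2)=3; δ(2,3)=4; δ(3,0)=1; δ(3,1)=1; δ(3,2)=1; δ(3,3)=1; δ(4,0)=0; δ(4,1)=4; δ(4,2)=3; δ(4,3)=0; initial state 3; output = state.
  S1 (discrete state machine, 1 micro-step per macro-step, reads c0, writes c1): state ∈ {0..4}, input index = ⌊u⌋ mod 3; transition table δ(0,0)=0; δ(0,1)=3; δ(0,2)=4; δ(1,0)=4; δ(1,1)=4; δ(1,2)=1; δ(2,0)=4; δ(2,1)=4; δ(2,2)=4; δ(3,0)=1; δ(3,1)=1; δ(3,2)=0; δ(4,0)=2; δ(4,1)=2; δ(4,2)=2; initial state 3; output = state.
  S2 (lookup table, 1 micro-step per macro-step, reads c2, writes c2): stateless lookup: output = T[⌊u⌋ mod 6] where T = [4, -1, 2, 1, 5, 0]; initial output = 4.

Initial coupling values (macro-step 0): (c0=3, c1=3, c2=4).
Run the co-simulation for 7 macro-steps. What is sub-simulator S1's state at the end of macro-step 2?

S1 state at macro-step 2 = 1

macro 1: S0 reads c0=3 → after 2×micro: 2; S1 reads c0=3 → after 1×micro: 1; S2 reads c2=4 → after 1×micro: 5 ⇒ (c0=2, c1=1, c2=5)
macro 2: S0 reads c0=2 → after 2×micro: 1; S1 reads c0=2 → after 1×micro: 1; S2 reads c2=5 → after 1×micro: 0 ⇒ (c0=1, c1=1, c2=0)
macro 3: S0 reads c0=1 → after 2×micro: 1; S1 reads c0=1 → after 1×micro: 4; S2 reads c2=0 → after 1×micro: 4 ⇒ (c0=1, c1=4, c2=4)
macro 4: S0 reads c0=1 → after 2×micro: 1; S1 reads c0=1 → after 1×micro: 2; S2 reads c2=4 → after 1×micro: 5 ⇒ (c0=1, c1=2, c2=5)
macro 5: S0 reads c0=1 → after 2×micro: 1; S1 reads c0=1 → after 1×micro: 4; S2 reads c2=5 → after 1×micro: 0 ⇒ (c0=1, c1=4, c2=0)
macro 6: S0 reads c0=1 → after 2×micro: 1; S1 reads c0=1 → after 1×micro: 2; S2 reads c2=0 → after 1×micro: 4 ⇒ (c0=1, c1=2, c2=4)
macro 7: S0 reads c0=1 → after 2×micro: 1; S1 reads c0=1 → after 1×micro: 4; S2 reads c2=4 → after 1×micro: 5 ⇒ (c0=1, c1=4, c2=5)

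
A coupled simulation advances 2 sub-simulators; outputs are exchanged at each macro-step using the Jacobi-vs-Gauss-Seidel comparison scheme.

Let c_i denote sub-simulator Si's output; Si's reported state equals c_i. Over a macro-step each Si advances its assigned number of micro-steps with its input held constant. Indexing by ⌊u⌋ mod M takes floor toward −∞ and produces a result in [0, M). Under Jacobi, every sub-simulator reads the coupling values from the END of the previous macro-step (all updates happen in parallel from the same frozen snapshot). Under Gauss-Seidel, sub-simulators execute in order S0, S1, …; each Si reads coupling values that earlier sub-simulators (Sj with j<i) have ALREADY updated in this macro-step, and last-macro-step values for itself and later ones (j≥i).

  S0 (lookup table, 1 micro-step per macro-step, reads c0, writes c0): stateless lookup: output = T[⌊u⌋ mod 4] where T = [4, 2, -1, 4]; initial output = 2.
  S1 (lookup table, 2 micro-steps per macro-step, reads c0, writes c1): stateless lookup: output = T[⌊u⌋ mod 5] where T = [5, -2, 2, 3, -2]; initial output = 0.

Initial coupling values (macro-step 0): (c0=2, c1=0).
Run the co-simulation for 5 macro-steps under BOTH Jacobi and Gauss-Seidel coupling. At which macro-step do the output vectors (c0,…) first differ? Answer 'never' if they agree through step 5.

[Jacobi] macro 1: S0 reads c0=2 → after 1×micro: -1; S1 reads c0=2 → after 2×micro: 2 ⇒ (c0=-1, c1=2)
[Jacobi] macro 2: S0 reads c0=-1 → after 1×micro: 4; S1 reads c0=-1 → after 2×micro: -2 ⇒ (c0=4, c1=-2)
[Jacobi] macro 3: S0 reads c0=4 → after 1×micro: 4; S1 reads c0=4 → after 2×micro: -2 ⇒ (c0=4, c1=-2)
[Jacobi] macro 4: S0 reads c0=4 → after 1×micro: 4; S1 reads c0=4 → after 2×micro: -2 ⇒ (c0=4, c1=-2)
[Jacobi] macro 5: S0 reads c0=4 → after 1×micro: 4; S1 reads c0=4 → after 2×micro: -2 ⇒ (c0=4, c1=-2)
[Gauss-Seidel] macro 1: S0 reads c0=2 → after 1×micro: -1; S1 reads c0=-1 → after 2×micro: -2 ⇒ (c0=-1, c1=-2)
[Gauss-Seidel] macro 2: S0 reads c0=-1 → after 1×micro: 4; S1 reads c0=4 → after 2×micro: -2 ⇒ (c0=4, c1=-2)
[Gauss-Seidel] macro 3: S0 reads c0=4 → after 1×micro: 4; S1 reads c0=4 → after 2×micro: -2 ⇒ (c0=4, c1=-2)
[Gauss-Seidel] macro 4: S0 reads c0=4 → after 1×micro: 4; S1 reads c0=4 → after 2×micro: -2 ⇒ (c0=4, c1=-2)
[Gauss-Seidel] macro 5: S0 reads c0=4 → after 1×micro: 4; S1 reads c0=4 → after 2×micro: -2 ⇒ (c0=4, c1=-2)

first divergence at macro-step: 1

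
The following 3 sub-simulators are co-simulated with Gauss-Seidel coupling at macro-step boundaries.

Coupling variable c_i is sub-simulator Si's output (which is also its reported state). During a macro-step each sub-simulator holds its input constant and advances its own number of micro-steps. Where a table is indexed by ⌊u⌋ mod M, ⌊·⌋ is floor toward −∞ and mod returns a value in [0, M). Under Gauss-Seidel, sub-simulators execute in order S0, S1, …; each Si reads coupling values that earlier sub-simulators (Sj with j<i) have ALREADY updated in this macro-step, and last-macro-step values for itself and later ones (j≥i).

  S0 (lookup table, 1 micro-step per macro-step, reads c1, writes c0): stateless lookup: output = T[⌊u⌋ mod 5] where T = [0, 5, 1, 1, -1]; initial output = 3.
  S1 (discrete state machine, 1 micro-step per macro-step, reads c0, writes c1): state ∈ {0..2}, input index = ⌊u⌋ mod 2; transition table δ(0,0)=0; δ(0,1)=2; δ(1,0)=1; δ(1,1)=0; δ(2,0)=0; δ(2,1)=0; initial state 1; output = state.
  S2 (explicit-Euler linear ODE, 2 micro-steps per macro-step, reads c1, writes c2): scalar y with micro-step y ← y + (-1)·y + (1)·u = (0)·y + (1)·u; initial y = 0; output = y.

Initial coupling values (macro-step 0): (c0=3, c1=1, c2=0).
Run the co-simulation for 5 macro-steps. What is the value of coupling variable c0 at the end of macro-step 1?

macro 1: S0 reads c1=1 → after 1×micro: 5; S1 reads c0=5 → after 1×micro: 0; S2 reads c1=0 → after 2×micro: 0 ⇒ (c0=5, c1=0, c2=0)
macro 2: S0 reads c1=0 → after 1×micro: 0; S1 reads c0=0 → after 1×micro: 0; S2 reads c1=0 → after 2×micro: 0 ⇒ (c0=0, c1=0, c2=0)
macro 3: S0 reads c1=0 → after 1×micro: 0; S1 reads c0=0 → after 1×micro: 0; S2 reads c1=0 → after 2×micro: 0 ⇒ (c0=0, c1=0, c2=0)
macro 4: S0 reads c1=0 → after 1×micro: 0; S1 reads c0=0 → after 1×micro: 0; S2 reads c1=0 → after 2×micro: 0 ⇒ (c0=0, c1=0, c2=0)
macro 5: S0 reads c1=0 → after 1×micro: 0; S1 reads c0=0 → after 1×micro: 0; S2 reads c1=0 → after 2×micro: 0 ⇒ (c0=0, c1=0, c2=0)

c0 at macro-step 1 = 5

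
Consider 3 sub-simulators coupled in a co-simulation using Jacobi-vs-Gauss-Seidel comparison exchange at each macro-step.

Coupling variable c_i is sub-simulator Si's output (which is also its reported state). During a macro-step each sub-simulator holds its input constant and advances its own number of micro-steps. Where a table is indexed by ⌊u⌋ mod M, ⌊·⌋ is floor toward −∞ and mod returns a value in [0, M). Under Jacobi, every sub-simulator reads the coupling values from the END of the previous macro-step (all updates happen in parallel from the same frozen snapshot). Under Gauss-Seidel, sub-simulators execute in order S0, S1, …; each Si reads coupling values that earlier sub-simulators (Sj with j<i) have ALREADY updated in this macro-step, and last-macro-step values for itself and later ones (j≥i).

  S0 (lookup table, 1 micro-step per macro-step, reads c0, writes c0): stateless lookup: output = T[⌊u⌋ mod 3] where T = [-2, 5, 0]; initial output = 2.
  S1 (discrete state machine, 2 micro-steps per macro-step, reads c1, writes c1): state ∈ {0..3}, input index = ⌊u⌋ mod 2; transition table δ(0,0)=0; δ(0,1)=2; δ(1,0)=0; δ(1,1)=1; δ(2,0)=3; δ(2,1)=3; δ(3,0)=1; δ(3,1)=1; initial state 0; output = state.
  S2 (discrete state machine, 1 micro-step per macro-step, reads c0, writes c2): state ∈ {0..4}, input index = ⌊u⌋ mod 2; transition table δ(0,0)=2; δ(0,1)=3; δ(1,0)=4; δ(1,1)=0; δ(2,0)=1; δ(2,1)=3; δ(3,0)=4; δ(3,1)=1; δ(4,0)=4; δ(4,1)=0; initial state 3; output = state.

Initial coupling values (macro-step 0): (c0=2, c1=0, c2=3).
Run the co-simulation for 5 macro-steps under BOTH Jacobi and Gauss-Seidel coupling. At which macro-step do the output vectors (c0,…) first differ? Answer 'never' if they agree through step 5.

first divergence at macro-step: 3

[Jacobi] macro 1: S0 reads c0=2 → after 1×micro: 0; S1 reads c1=0 → after 2×micro: 0; S2 reads c0=2 → after 1×micro: 4 ⇒ (c0=0, c1=0, c2=4)
[Jacobi] macro 2: S0 reads c0=0 → after 1×micro: -2; S1 reads c1=0 → after 2×micro: 0; S2 reads c0=0 → after 1×micro: 4 ⇒ (c0=-2, c1=0, c2=4)
[Jacobi] macro 3: S0 reads c0=-2 → after 1×micro: 5; S1 reads c1=0 → after 2×micro: 0; S2 reads c0=-2 → after 1×micro: 4 ⇒ (c0=5, c1=0, c2=4)
[Jacobi] macro 4: S0 reads c0=5 → after 1×micro: 0; S1 reads c1=0 → after 2×micro: 0; S2 reads c0=5 → after 1×micro: 0 ⇒ (c0=0, c1=0, c2=0)
[Jacobi] macro 5: S0 reads c0=0 → after 1×micro: -2; S1 reads c1=0 → after 2×micro: 0; S2 reads c0=0 → after 1×micro: 2 ⇒ (c0=-2, c1=0, c2=2)
[Gauss-Seidel] macro 1: S0 reads c0=2 → after 1×micro: 0; S1 reads c1=0 → after 2×micro: 0; S2 reads c0=0 → after 1×micro: 4 ⇒ (c0=0, c1=0, c2=4)
[Gauss-Seidel] macro 2: S0 reads c0=0 → after 1×micro: -2; S1 reads c1=0 → after 2×micro: 0; S2 reads c0=-2 → after 1×micro: 4 ⇒ (c0=-2, c1=0, c2=4)
[Gauss-Seidel] macro 3: S0 reads c0=-2 → after 1×micro: 5; S1 reads c1=0 → after 2×micro: 0; S2 reads c0=5 → after 1×micro: 0 ⇒ (c0=5, c1=0, c2=0)
[Gauss-Seidel] macro 4: S0 reads c0=5 → after 1×micro: 0; S1 reads c1=0 → after 2×micro: 0; S2 reads c0=0 → after 1×micro: 2 ⇒ (c0=0, c1=0, c2=2)
[Gauss-Seidel] macro 5: S0 reads c0=0 → after 1×micro: -2; S1 reads c1=0 → after 2×micro: 0; S2 reads c0=-2 → after 1×micro: 1 ⇒ (c0=-2, c1=0, c2=1)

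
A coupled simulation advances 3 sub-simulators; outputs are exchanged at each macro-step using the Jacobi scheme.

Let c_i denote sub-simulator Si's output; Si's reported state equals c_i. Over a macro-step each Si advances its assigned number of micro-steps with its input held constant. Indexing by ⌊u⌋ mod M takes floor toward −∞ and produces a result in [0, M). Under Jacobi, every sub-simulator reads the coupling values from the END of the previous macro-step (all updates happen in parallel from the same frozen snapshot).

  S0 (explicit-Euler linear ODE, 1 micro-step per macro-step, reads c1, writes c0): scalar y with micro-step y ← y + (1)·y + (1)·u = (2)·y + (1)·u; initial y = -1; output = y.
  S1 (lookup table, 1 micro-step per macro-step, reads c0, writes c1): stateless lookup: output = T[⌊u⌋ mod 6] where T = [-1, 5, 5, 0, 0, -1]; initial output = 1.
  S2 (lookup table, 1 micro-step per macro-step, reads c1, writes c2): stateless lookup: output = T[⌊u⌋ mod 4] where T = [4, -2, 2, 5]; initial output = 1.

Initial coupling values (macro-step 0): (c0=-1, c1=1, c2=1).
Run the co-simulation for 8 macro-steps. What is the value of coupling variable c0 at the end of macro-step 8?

macro 1: S0 reads c1=1 → after 1×micro: -1; S1 reads c0=-1 → after 1×micro: -1; S2 reads c1=1 → after 1×micro: -2 ⇒ (c0=-1, c1=-1, c2=-2)
macro 2: S0 reads c1=-1 → after 1×micro: -3; S1 reads c0=-1 → after 1×micro: -1; S2 reads c1=-1 → after 1×micro: 5 ⇒ (c0=-3, c1=-1, c2=5)
macro 3: S0 reads c1=-1 → after 1×micro: -7; S1 reads c0=-3 → after 1×micro: 0; S2 reads c1=-1 → after 1×micro: 5 ⇒ (c0=-7, c1=0, c2=5)
macro 4: S0 reads c1=0 → after 1×micro: -14; S1 reads c0=-7 → after 1×micro: -1; S2 reads c1=0 → after 1×micro: 4 ⇒ (c0=-14, c1=-1, c2=4)
macro 5: S0 reads c1=-1 → after 1×micro: -29; S1 reads c0=-14 → after 1×micro: 0; S2 reads c1=-1 → after 1×micro: 5 ⇒ (c0=-29, c1=0, c2=5)
macro 6: S0 reads c1=0 → after 1×micro: -58; S1 reads c0=-29 → after 1×micro: 5; S2 reads c1=0 → after 1×micro: 4 ⇒ (c0=-58, c1=5, c2=4)
macro 7: S0 reads c1=5 → after 1×micro: -111; S1 reads c0=-58 → after 1×micro: 5; S2 reads c1=5 → after 1×micro: -2 ⇒ (c0=-111, c1=5, c2=-2)
macro 8: S0 reads c1=5 → after 1×micro: -217; S1 reads c0=-111 → after 1×micro: 0; S2 reads c1=5 → after 1×micro: -2 ⇒ (c0=-217, c1=0, c2=-2)

c0 at macro-step 8 = -217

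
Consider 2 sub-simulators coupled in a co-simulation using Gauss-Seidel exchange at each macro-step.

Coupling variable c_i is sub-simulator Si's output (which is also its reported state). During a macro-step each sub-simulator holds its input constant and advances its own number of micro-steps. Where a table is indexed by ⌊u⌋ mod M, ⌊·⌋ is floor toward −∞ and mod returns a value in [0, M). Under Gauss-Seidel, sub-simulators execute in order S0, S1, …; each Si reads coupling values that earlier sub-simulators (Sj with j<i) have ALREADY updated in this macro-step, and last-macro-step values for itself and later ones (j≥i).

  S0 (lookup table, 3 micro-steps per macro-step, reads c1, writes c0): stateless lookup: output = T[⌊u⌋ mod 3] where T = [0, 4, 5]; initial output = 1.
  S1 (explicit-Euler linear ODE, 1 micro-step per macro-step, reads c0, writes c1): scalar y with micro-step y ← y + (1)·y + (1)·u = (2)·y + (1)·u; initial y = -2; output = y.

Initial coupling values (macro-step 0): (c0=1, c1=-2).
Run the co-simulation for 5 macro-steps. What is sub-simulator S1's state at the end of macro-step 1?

macro 1: S0 reads c1=-2 → after 3×micro: 4; S1 reads c0=4 → after 1×micro: 0 ⇒ (c0=4, c1=0)
macro 2: S0 reads c1=0 → after 3×micro: 0; S1 reads c0=0 → after 1×micro: 0 ⇒ (c0=0, c1=0)
macro 3: S0 reads c1=0 → after 3×micro: 0; S1 reads c0=0 → after 1×micro: 0 ⇒ (c0=0, c1=0)
macro 4: S0 reads c1=0 → after 3×micro: 0; S1 reads c0=0 → after 1×micro: 0 ⇒ (c0=0, c1=0)
macro 5: S0 reads c1=0 → after 3×micro: 0; S1 reads c0=0 → after 1×micro: 0 ⇒ (c0=0, c1=0)

S1 state at macro-step 1 = 0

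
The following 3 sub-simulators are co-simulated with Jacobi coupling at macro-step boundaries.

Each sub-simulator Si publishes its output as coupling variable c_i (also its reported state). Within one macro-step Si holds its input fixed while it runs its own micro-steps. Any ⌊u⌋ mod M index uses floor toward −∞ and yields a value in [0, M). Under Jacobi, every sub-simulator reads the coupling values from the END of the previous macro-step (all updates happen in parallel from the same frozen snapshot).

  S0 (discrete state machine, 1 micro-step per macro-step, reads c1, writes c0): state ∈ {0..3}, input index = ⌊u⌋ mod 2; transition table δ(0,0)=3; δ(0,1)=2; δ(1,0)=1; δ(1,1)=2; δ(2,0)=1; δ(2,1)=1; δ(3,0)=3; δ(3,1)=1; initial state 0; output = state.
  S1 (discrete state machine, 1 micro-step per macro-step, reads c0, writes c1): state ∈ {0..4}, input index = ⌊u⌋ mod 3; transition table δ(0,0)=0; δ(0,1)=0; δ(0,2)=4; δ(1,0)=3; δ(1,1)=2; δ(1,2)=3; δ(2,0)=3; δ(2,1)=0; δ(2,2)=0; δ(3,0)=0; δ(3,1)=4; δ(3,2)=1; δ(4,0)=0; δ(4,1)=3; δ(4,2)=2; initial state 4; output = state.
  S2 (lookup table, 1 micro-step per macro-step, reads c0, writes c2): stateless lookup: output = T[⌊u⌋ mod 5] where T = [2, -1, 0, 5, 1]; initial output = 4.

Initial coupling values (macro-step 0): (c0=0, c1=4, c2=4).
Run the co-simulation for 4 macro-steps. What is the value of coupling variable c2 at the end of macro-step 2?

macro 1: S0 reads c1=4 → after 1×micro: 3; S1 reads c0=0 → after 1×micro: 0; S2 reads c0=0 → after 1×micro: 2 ⇒ (c0=3, c1=0, c2=2)
macro 2: S0 reads c1=0 → after 1×micro: 3; S1 reads c0=3 → after 1×micro: 0; S2 reads c0=3 → after 1×micro: 5 ⇒ (c0=3, c1=0, c2=5)
macro 3: S0 reads c1=0 → after 1×micro: 3; S1 reads c0=3 → after 1×micro: 0; S2 reads c0=3 → after 1×micro: 5 ⇒ (c0=3, c1=0, c2=5)
macro 4: S0 reads c1=0 → after 1×micro: 3; S1 reads c0=3 → after 1×micro: 0; S2 reads c0=3 → after 1×micro: 5 ⇒ (c0=3, c1=0, c2=5)

c2 at macro-step 2 = 5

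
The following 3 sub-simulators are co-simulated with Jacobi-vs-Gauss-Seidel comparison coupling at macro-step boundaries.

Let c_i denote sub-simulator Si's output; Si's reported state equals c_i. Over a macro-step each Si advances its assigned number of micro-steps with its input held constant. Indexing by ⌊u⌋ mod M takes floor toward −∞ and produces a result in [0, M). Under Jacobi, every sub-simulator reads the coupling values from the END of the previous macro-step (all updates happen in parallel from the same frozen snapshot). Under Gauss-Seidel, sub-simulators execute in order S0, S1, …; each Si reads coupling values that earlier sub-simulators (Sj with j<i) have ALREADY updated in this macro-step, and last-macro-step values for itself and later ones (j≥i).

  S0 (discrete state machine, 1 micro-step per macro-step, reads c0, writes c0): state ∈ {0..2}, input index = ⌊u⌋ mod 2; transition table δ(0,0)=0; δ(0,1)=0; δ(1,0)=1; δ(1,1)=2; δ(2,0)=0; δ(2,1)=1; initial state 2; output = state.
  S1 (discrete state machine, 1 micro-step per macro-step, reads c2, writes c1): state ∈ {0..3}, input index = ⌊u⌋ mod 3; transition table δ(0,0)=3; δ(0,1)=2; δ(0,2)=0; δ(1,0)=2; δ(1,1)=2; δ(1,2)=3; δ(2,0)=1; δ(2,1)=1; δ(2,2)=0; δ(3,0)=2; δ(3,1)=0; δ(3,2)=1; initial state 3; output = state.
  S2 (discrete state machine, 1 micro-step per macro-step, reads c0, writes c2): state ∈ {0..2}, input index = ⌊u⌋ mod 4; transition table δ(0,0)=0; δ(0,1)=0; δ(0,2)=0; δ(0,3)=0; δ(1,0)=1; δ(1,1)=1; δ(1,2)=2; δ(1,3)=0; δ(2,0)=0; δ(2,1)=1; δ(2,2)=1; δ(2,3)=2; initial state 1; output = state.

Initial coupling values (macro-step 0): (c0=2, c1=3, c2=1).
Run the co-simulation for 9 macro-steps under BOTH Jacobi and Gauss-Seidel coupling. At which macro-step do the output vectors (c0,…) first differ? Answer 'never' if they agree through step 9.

first divergence at macro-step: 1

[Jacobi] macro 1: S0 reads c0=2 → after 1×micro: 0; S1 reads c2=1 → after 1×micro: 0; S2 reads c0=2 → after 1×micro: 2 ⇒ (c0=0, c1=0, c2=2)
[Jacobi] macro 2: S0 reads c0=0 → after 1×micro: 0; S1 reads c2=2 → after 1×micro: 0; S2 reads c0=0 → after 1×micro: 0 ⇒ (c0=0, c1=0, c2=0)
[Jacobi] macro 3: S0 reads c0=0 → after 1×micro: 0; S1 reads c2=0 → after 1×micro: 3; S2 reads c0=0 → after 1×micro: 0 ⇒ (c0=0, c1=3, c2=0)
[Jacobi] macro 4: S0 reads c0=0 → after 1×micro: 0; S1 reads c2=0 → after 1×micro: 2; S2 reads c0=0 → after 1×micro: 0 ⇒ (c0=0, c1=2, c2=0)
[Jacobi] macro 5: S0 reads c0=0 → after 1×micro: 0; S1 reads c2=0 → after 1×micro: 1; S2 reads c0=0 → after 1×micro: 0 ⇒ (c0=0, c1=1, c2=0)
[Jacobi] macro 6: S0 reads c0=0 → after 1×micro: 0; S1 reads c2=0 → after 1×micro: 2; S2 reads c0=0 → after 1×micro: 0 ⇒ (c0=0, c1=2, c2=0)
[Jacobi] macro 7: S0 reads c0=0 → after 1×micro: 0; S1 reads c2=0 → after 1×micro: 1; S2 reads c0=0 → after 1×micro: 0 ⇒ (c0=0, c1=1, c2=0)
[Jacobi] macro 8: S0 reads c0=0 → after 1×micro: 0; S1 reads c2=0 → after 1×micro: 2; S2 reads c0=0 → after 1×micro: 0 ⇒ (c0=0, c1=2, c2=0)
[Jacobi] macro 9: S0 reads c0=0 → after 1×micro: 0; S1 reads c2=0 → after 1×micro: 1; S2 reads c0=0 → after 1×micro: 0 ⇒ (c0=0, c1=1, c2=0)
[Gauss-Seidel] macro 1: S0 reads c0=2 → after 1×micro: 0; S1 reads c2=1 → after 1×micro: 0; S2 reads c0=0 → after 1×micro: 1 ⇒ (c0=0, c1=0, c2=1)
[Gauss-Seidel] macro 2: S0 reads c0=0 → after 1×micro: 0; S1 reads c2=1 → after 1×micro: 2; S2 reads c0=0 → after 1×micro: 1 ⇒ (c0=0, c1=2, c2=1)
[Gauss-Seidel] macro 3: S0 reads c0=0 → after 1×micro: 0; S1 reads c2=1 → after 1×micro: 1; S2 reads c0=0 → after 1×micro: 1 ⇒ (c0=0, c1=1, c2=1)
[Gauss-Seidel] macro 4: S0 reads c0=0 → after 1×micro: 0; S1 reads c2=1 → after 1×micro: 2; S2 reads c0=0 → after 1×micro: 1 ⇒ (c0=0, c1=2, c2=1)
[Gauss-Seidel] macro 5: S0 reads c0=0 → after 1×micro: 0; S1 reads c2=1 → after 1×micro: 1; S2 reads c0=0 → after 1×micro: 1 ⇒ (c0=0, c1=1, c2=1)
[Gauss-Seidel] macro 6: S0 reads c0=0 → after 1×micro: 0; S1 reads c2=1 → after 1×micro: 2; S2 reads c0=0 → after 1×micro: 1 ⇒ (c0=0, c1=2, c2=1)
[Gauss-Seidel] macro 7: S0 reads c0=0 → after 1×micro: 0; S1 reads c2=1 → after 1×micro: 1; S2 reads c0=0 → after 1×micro: 1 ⇒ (c0=0, c1=1, c2=1)
[Gauss-Seidel] macro 8: S0 reads c0=0 → after 1×micro: 0; S1 reads c2=1 → after 1×micro: 2; S2 reads c0=0 → after 1×micro: 1 ⇒ (c0=0, c1=2, c2=1)
[Gauss-Seidel] macro 9: S0 reads c0=0 → after 1×micro: 0; S1 reads c2=1 → after 1×micro: 1; S2 reads c0=0 → after 1×micro: 1 ⇒ (c0=0, c1=1, c2=1)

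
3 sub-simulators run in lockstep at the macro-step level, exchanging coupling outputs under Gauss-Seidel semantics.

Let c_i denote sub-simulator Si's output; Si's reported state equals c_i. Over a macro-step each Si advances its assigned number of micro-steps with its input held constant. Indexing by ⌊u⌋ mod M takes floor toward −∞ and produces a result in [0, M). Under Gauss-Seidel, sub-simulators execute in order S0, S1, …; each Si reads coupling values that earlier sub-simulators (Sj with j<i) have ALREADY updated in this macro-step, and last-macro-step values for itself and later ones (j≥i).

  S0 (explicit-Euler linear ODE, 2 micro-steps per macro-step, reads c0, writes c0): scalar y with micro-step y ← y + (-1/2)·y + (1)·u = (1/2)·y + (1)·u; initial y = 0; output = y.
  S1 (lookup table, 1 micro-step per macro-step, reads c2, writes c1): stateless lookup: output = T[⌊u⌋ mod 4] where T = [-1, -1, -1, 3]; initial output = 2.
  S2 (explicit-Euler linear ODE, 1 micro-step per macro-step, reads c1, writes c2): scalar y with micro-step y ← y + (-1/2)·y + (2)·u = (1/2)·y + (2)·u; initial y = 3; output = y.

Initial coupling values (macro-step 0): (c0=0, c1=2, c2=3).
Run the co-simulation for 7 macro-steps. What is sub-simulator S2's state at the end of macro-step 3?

S2 state at macro-step 3 = 23/8

macro 1: S0 reads c0=0 → after 2×micro: 0; S1 reads c2=3 → after 1×micro: 3; S2 reads c1=3 → after 1×micro: 15/2 ⇒ (c0=0, c1=3, c2=15/2)
macro 2: S0 reads c0=0 → after 2×micro: 0; S1 reads c2=15/2 → after 1×micro: 3; S2 reads c1=3 → after 1×micro: 39/4 ⇒ (c0=0, c1=3, c2=39/4)
macro 3: S0 reads c0=0 → after 2×micro: 0; S1 reads c2=39/4 → after 1×micro: -1; S2 reads c1=-1 → after 1×micro: 23/8 ⇒ (c0=0, c1=-1, c2=23/8)
macro 4: S0 reads c0=0 → after 2×micro: 0; S1 reads c2=23/8 → after 1×micro: -1; S2 reads c1=-1 → after 1×micro: -9/16 ⇒ (c0=0, c1=-1, c2=-9/16)
macro 5: S0 reads c0=0 → after 2×micro: 0; S1 reads c2=-9/16 → after 1×micro: 3; S2 reads c1=3 → after 1×micro: 183/32 ⇒ (c0=0, c1=3, c2=183/32)
macro 6: S0 reads c0=0 → after 2×micro: 0; S1 reads c2=183/32 → after 1×micro: -1; S2 reads c1=-1 → after 1×micro: 55/64 ⇒ (c0=0, c1=-1, c2=55/64)
macro 7: S0 reads c0=0 → after 2×micro: 0; S1 reads c2=55/64 → after 1×micro: -1; S2 reads c1=-1 → after 1×micro: -201/128 ⇒ (c0=0, c1=-1, c2=-201/128)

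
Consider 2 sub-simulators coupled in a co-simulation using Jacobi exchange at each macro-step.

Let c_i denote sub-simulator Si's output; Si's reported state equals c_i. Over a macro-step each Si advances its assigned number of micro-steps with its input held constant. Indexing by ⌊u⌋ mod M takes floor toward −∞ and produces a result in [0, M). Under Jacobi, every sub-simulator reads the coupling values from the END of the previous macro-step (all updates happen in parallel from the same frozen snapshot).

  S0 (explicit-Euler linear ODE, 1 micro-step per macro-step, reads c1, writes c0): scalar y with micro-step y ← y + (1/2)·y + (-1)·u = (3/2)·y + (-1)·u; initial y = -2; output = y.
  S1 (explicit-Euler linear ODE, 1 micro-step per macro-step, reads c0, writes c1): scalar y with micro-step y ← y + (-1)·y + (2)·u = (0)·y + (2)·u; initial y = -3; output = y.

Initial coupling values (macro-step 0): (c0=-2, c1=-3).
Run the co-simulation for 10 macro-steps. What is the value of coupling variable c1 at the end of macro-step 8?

c1 at macro-step 8 = -45/4

macro 1: S0 reads c1=-3 → after 1×micro: 0; S1 reads c0=-2 → after 1×micro: -4 ⇒ (c0=0, c1=-4)
macro 2: S0 reads c1=-4 → after 1×micro: 4; S1 reads c0=0 → after 1×micro: 0 ⇒ (c0=4, c1=0)
macro 3: S0 reads c1=0 → after 1×micro: 6; S1 reads c0=4 → after 1×micro: 8 ⇒ (c0=6, c1=8)
macro 4: S0 reads c1=8 → after 1×micro: 1; S1 reads c0=6 → after 1×micro: 12 ⇒ (c0=1, c1=12)
macro 5: S0 reads c1=12 → after 1×micro: -21/2; S1 reads c0=1 → after 1×micro: 2 ⇒ (c0=-21/2, c1=2)
macro 6: S0 reads c1=2 → after 1×micro: -71/4; S1 reads c0=-21/2 → after 1×micro: -21 ⇒ (c0=-71/4, c1=-21)
macro 7: S0 reads c1=-21 → after 1×micro: -45/8; S1 reads c0=-71/4 → after 1×micro: -71/2 ⇒ (c0=-45/8, c1=-71/2)
macro 8: S0 reads c1=-71/2 → after 1×micro: 433/16; S1 reads c0=-45/8 → after 1×micro: -45/4 ⇒ (c0=433/16, c1=-45/4)
macro 9: S0 reads c1=-45/4 → after 1×micro: 1659/32; S1 reads c0=433/16 → after 1×micro: 433/8 ⇒ (c0=1659/32, c1=433/8)
macro 10: S0 reads c1=433/8 → after 1×micro: 1513/64; S1 reads c0=1659/32 → after 1×micro: 1659/16 ⇒ (c0=1513/64, c1=1659/16)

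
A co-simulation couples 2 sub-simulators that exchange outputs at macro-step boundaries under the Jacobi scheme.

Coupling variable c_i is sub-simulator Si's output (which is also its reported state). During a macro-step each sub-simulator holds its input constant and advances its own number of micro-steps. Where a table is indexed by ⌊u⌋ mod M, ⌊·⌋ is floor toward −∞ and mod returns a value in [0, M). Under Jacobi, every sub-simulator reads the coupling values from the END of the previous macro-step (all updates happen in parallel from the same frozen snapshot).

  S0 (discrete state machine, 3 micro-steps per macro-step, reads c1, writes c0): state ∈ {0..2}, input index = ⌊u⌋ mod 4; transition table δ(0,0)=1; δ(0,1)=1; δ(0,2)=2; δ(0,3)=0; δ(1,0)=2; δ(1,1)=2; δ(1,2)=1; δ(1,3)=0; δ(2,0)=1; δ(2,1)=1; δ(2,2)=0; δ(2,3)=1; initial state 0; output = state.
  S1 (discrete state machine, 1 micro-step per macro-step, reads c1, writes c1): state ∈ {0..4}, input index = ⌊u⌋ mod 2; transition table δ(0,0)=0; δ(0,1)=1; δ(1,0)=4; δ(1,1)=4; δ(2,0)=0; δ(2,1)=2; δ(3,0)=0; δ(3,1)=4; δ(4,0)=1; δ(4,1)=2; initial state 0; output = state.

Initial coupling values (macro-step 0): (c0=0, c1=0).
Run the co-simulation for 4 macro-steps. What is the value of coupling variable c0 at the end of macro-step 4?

c0 at macro-step 4 = 2

macro 1: S0 reads c1=0 → after 3×micro: 1; S1 reads c1=0 → after 1×micro: 0 ⇒ (c0=1, c1=0)
macro 2: S0 reads c1=0 → after 3×micro: 2; S1 reads c1=0 → after 1×micro: 0 ⇒ (c0=2, c1=0)
macro 3: S0 reads c1=0 → after 3×micro: 1; S1 reads c1=0 → after 1×micro: 0 ⇒ (c0=1, c1=0)
macro 4: S0 reads c1=0 → after 3×micro: 2; S1 reads c1=0 → after 1×micro: 0 ⇒ (c0=2, c1=0)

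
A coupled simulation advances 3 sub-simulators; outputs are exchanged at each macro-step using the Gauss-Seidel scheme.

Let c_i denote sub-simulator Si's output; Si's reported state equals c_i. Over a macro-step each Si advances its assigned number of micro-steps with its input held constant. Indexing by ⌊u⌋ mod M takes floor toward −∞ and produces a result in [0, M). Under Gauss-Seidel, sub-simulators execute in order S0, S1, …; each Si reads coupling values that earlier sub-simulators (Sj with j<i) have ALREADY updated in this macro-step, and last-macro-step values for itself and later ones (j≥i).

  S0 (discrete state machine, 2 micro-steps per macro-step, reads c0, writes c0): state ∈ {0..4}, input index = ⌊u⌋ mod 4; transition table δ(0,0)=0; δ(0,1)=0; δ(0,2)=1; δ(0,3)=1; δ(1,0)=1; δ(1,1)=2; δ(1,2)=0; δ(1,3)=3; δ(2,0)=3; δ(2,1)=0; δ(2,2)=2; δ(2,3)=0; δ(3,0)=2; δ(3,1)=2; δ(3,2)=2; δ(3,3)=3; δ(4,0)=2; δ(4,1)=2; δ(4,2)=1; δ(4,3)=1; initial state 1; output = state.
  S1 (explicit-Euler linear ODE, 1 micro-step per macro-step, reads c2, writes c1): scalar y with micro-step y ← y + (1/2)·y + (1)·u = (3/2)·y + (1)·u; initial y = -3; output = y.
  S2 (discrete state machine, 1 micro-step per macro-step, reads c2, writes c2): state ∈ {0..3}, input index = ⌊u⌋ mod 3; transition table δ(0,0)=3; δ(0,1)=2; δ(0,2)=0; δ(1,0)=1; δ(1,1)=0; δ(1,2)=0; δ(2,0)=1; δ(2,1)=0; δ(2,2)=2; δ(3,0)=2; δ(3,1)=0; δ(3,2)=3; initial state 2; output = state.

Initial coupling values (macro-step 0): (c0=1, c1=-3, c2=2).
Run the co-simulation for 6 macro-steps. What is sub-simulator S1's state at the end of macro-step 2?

macro 1: S0 reads c0=1 → after 2×micro: 0; S1 reads c2=2 → after 1×micro: -5/2; S2 reads c2=2 → after 1×micro: 2 ⇒ (c0=0, c1=-5/2, c2=2)
macro 2: S0 reads c0=0 → after 2×micro: 0; S1 reads c2=2 → after 1×micro: -7/4; S2 reads c2=2 → after 1×micro: 2 ⇒ (c0=0, c1=-7/4, c2=2)
macro 3: S0 reads c0=0 → after 2×micro: 0; S1 reads c2=2 → after 1×micro: -5/8; S2 reads c2=2 → after 1×micro: 2 ⇒ (c0=0, c1=-5/8, c2=2)
macro 4: S0 reads c0=0 → after 2×micro: 0; S1 reads c2=2 → after 1×micro: 17/16; S2 reads c2=2 → after 1×micro: 2 ⇒ (c0=0, c1=17/16, c2=2)
macro 5: S0 reads c0=0 → after 2×micro: 0; S1 reads c2=2 → after 1×micro: 115/32; S2 reads c2=2 → after 1×micro: 2 ⇒ (c0=0, c1=115/32, c2=2)
macro 6: S0 reads c0=0 → after 2×micro: 0; S1 reads c2=2 → after 1×micro: 473/64; S2 reads c2=2 → after 1×micro: 2 ⇒ (c0=0, c1=473/64, c2=2)

S1 state at macro-step 2 = -7/4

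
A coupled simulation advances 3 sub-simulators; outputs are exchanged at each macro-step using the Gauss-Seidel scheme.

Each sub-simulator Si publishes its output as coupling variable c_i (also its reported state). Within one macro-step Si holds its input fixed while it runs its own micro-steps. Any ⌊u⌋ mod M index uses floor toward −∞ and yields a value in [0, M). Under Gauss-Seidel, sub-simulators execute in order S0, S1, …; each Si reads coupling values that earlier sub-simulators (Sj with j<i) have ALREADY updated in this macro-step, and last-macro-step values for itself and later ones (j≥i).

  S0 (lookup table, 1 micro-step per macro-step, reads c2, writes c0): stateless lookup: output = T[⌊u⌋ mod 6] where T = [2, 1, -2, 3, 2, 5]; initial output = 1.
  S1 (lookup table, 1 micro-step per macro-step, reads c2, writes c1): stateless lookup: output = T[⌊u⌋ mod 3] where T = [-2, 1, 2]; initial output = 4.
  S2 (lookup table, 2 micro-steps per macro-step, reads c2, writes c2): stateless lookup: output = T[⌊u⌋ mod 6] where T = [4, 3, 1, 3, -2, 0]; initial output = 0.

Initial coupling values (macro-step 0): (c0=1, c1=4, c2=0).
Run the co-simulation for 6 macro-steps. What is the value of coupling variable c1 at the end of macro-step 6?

c1 at macro-step 6 = 1

macro 1: S0 reads c2=0 → after 1×micro: 2; S1 reads c2=0 → after 1×micro: -2; S2 reads c2=0 → after 2×micro: 4 ⇒ (c0=2, c1=-2, c2=4)
macro 2: S0 reads c2=4 → after 1×micro: 2; S1 reads c2=4 → after 1×micro: 1; S2 reads c2=4 → after 2×micro: -2 ⇒ (c0=2, c1=1, c2=-2)
macro 3: S0 reads c2=-2 → after 1×micro: 2; S1 reads c2=-2 → after 1×micro: 1; S2 reads c2=-2 → after 2×micro: -2 ⇒ (c0=2, c1=1, c2=-2)
macro 4: S0 reads c2=-2 → after 1×micro: 2; S1 reads c2=-2 → after 1×micro: 1; S2 reads c2=-2 → after 2×micro: -2 ⇒ (c0=2, c1=1, c2=-2)
macro 5: S0 reads c2=-2 → after 1×micro: 2; S1 reads c2=-2 → after 1×micro: 1; S2 reads c2=-2 → after 2×micro: -2 ⇒ (c0=2, c1=1, c2=-2)
macro 6: S0 reads c2=-2 → after 1×micro: 2; S1 reads c2=-2 → after 1×micro: 1; S2 reads c2=-2 → after 2×micro: -2 ⇒ (c0=2, c1=1, c2=-2)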